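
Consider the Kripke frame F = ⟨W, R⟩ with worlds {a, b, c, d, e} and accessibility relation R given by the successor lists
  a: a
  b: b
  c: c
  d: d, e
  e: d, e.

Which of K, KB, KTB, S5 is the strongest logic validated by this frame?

S5

Symmetric (axiom B): yes — every pair in R has its reverse in R.
Reflexive (axiom T): yes — every world is R-related to itself.
Euclidean (axiom 5): yes — any two successors of a common world are R-related.
So F validates K, KB, KTB, S5. The strongest is S5.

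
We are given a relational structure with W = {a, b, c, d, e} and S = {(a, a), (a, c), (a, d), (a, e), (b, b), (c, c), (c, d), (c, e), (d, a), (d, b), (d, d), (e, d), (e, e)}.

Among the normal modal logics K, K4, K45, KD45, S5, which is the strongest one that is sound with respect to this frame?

Transitive (axiom 4): no — a S d and d S b, but not a S b.
Euclidean (axiom 5): no — a S d and a S c, but not d S c.
Serial (axiom D): yes — every world has a successor (e.g. a S a).
Reflexive (axiom T): yes — every world is S-related to itself.
So F validates K; K4 would additionally require S to be transitive. The strongest is K.

K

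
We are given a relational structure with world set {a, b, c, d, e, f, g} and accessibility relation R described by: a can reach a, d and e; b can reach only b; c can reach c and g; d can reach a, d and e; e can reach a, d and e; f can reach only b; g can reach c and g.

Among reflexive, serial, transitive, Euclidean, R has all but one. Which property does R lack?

Reflexive: no — f is not related to itself.
Serial: yes — every world has a successor (e.g. a R a).
Transitive: yes — every two-step R-path is closed by a direct edge.
Euclidean: yes — any two successors of a common world are R-related.
Only reflexive fails.

reflexive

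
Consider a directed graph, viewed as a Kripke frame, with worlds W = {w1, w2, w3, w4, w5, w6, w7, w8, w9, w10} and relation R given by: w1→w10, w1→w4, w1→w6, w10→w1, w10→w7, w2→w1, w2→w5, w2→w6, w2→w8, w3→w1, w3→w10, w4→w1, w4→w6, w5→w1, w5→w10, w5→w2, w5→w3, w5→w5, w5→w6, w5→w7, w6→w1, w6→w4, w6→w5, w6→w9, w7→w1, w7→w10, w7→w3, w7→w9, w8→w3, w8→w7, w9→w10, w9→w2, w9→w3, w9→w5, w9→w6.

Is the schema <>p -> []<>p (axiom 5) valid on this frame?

No

Axiom 5 corresponds to the accessibility relation being Euclidean.
Euclidean: no — w1 R w10 and w1 R w4, but not w10 R w4.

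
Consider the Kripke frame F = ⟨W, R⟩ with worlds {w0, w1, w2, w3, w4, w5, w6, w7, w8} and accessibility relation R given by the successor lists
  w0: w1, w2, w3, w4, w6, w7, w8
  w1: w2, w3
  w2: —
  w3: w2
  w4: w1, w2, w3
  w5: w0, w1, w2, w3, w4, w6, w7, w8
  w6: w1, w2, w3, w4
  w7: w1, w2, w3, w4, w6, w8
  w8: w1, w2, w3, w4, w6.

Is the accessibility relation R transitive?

Transitive: yes — every two-step R-path is closed by a direct edge.

Yes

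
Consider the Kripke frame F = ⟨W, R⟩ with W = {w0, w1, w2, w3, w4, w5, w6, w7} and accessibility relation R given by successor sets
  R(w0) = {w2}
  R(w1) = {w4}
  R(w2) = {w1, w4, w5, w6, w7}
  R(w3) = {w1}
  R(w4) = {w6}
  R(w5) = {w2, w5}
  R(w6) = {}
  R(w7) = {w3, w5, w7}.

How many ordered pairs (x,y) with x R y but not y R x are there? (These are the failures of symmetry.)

10

Enumerating: (w0,w2), (w1,w4), (w2,w1), (w2,w4), (w2,w6), (w2,w7), (w3,w1), (w4,w6), (w7,w3), (w7,w5).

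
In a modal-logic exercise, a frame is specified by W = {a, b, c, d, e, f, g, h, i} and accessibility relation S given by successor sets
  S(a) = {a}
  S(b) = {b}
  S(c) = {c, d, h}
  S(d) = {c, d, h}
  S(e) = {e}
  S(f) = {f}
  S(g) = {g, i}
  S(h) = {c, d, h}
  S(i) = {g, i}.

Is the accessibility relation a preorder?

Yes

Reflexive: yes — every world is S-related to itself.
Transitive: yes — every two-step S-path is closed by a direct edge.
So S is a preorder.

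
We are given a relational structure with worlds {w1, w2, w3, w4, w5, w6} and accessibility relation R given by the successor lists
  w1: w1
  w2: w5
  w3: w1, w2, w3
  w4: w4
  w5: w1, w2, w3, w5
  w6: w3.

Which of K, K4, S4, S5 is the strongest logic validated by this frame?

K

Transitive (axiom 4): no — w2 R w5 and w5 R w1, but not w2 R w1.
Reflexive (axiom T): no — w2 is not related to itself.
Euclidean (axiom 5): no — w3 R w1 and w3 R w2, but not w1 R w2.
So F validates K; K4 would additionally require R to be transitive. The strongest is K.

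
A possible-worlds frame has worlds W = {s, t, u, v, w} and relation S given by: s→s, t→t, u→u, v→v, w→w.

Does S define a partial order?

Reflexive: yes — every world is S-related to itself.
Transitive: yes — every two-step S-path is closed by a direct edge.
Antisymmetric: yes — no distinct pair is related both ways.
So S is a partial order.

Yes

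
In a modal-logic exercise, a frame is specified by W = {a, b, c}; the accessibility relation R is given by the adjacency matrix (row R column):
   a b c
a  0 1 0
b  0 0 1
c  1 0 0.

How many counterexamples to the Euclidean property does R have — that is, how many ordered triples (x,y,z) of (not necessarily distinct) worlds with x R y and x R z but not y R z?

Enumerating: (a,b,b), (b,c,c), (c,a,a).

3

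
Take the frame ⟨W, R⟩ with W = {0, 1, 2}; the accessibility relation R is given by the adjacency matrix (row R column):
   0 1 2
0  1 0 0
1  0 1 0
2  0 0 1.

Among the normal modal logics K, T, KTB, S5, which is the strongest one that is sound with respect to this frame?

S5

Reflexive (axiom T): yes — every world is R-related to itself.
Symmetric (axiom B): yes — every pair in R has its reverse in R.
Euclidean (axiom 5): yes — any two successors of a common world are R-related.
So F validates K, T, KTB, S5. The strongest is S5.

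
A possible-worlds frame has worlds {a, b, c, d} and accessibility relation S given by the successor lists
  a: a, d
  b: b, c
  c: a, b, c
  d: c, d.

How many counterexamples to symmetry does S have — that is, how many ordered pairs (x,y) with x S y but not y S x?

3

Enumerating: (a,d), (c,a), (d,c).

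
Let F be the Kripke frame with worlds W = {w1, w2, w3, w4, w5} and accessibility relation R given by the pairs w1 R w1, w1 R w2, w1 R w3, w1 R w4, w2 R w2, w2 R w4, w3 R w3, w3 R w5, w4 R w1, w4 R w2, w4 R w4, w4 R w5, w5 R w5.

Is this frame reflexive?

Reflexive: yes — every world is R-related to itself.

Yes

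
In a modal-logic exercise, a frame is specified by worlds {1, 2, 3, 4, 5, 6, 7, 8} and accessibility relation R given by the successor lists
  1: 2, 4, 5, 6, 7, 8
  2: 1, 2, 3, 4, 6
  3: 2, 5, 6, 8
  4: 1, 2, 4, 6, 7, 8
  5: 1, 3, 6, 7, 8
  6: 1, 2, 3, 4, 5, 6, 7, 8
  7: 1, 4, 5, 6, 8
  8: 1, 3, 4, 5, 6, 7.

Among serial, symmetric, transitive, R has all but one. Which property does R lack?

transitive

Serial: yes — every world has a successor (e.g. 1 R 2).
Symmetric: yes — every pair in R has its reverse in R.
Transitive: no — 1 R 2 and 2 R 3, but not 1 R 3.
Only transitive fails.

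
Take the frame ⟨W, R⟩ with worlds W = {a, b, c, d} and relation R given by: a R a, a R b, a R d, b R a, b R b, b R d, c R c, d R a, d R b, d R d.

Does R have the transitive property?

Yes

Transitive: yes — every two-step R-path is closed by a direct edge.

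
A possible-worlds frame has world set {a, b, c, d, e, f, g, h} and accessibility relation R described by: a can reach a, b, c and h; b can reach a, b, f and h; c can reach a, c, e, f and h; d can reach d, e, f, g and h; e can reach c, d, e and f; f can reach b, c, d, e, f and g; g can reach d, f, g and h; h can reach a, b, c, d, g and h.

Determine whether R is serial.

Yes

Serial: yes — every world has a successor (e.g. a R a).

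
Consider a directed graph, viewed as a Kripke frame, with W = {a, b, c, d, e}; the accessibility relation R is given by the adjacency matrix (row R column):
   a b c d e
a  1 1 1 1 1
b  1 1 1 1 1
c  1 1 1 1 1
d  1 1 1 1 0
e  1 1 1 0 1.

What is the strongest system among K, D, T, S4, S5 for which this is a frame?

Serial (axiom D): yes — every world has a successor (e.g. a R a).
Reflexive (axiom T): yes — every world is R-related to itself.
Transitive (axiom 4): no — d R a and a R e, but not d R e.
Euclidean (axiom 5): no — a R d and a R e, but not d R e.
So F validates K, D, T; S4 would additionally require R to be transitive. The strongest is T.

T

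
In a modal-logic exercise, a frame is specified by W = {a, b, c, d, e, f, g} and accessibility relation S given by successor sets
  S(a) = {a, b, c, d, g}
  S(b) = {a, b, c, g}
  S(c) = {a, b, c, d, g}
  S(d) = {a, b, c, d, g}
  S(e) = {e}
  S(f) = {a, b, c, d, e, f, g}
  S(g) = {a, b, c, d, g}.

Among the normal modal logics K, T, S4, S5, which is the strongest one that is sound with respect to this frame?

T

Reflexive (axiom T): yes — every world is S-related to itself.
Transitive (axiom 4): no — b S a and a S d, but not b S d.
Euclidean (axiom 5): no — a S b and a S d, but not b S d.
So F validates K, T; S4 would additionally require S to be transitive. The strongest is T.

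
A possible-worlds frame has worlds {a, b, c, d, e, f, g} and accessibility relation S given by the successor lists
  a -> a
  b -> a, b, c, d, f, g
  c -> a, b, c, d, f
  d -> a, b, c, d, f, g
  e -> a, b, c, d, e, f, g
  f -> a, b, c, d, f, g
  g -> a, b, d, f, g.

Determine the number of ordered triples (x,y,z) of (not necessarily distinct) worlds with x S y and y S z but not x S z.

Enumerating: (c,b,g), (c,d,g), (c,f,g), (g,b,c), (g,d,c), (g,f,c).

6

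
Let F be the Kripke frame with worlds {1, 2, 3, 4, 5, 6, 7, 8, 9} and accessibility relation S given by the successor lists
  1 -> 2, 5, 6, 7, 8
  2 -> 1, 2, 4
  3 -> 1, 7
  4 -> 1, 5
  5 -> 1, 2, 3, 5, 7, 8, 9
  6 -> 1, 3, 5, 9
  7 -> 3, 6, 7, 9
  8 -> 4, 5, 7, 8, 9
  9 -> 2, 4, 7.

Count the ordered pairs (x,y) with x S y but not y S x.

Enumerating: (1,7), (1,8), (2,4), (3,1), (4,1), (4,5), (5,2), (5,3), (5,7), (5,9), (6,3), (6,5), … and 7 more.
Total: 19.

19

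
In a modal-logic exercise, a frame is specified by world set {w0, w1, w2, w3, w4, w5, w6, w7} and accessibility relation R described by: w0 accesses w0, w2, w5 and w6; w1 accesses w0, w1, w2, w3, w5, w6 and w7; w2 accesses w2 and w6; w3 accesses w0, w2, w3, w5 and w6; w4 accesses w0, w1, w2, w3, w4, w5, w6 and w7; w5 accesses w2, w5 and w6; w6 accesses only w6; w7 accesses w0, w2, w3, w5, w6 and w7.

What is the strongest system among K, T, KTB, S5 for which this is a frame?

T

Reflexive (axiom T): yes — every world is R-related to itself.
Symmetric (axiom B): no — w0 R w2 but not w2 R w0.
Euclidean (axiom 5): no — w0 R w2 and w0 R w5, but not w2 R w5.
So F validates K, T; KTB would additionally require R to be symmetric. The strongest is T.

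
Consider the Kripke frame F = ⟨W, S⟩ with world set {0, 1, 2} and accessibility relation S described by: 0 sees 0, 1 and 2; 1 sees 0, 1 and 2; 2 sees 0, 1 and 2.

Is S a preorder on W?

Yes

Reflexive: yes — every world is S-related to itself.
Transitive: yes — every two-step S-path is closed by a direct edge.
So S is a preorder.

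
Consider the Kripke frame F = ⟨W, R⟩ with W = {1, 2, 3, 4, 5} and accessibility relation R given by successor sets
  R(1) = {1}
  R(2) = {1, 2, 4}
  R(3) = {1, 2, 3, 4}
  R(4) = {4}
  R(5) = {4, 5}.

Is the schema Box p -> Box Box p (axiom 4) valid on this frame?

Yes

The schema 4 characterises exactly the transitive frames.
Transitive: yes — every two-step R-path is closed by a direct edge.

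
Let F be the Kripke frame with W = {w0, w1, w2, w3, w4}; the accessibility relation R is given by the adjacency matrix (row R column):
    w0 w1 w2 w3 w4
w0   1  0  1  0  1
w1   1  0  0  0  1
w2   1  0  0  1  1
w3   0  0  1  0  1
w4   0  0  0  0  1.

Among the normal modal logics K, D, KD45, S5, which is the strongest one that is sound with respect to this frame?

D

Serial (axiom D): yes — every world has a successor (e.g. w0 R w0).
Euclidean (axiom 5): no — w0 R w4 and w0 R w2, but not w4 R w2.
Transitive (axiom 4): no — w0 R w2 and w2 R w3, but not w0 R w3.
Reflexive (axiom T): no — w1 is not related to itself.
So F validates K, D; KD45 would additionally require R to be Euclidean and transitive. The strongest is D.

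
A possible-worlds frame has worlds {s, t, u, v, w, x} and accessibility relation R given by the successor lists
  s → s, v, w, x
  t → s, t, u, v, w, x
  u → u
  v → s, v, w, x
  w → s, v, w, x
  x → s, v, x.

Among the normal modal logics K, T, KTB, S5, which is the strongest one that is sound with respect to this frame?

Reflexive (axiom T): yes — every world is R-related to itself.
Symmetric (axiom B): no — t R s but not s R t.
Euclidean (axiom 5): no — s R x and s R w, but not x R w.
So F validates K, T; KTB would additionally require R to be symmetric. The strongest is T.

T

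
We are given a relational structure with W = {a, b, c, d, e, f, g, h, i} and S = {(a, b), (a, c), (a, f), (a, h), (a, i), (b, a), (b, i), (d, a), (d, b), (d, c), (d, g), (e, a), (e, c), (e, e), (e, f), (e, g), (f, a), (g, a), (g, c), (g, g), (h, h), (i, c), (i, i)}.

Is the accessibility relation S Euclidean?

No

Euclidean: no — a S b and a S c, but not b S c.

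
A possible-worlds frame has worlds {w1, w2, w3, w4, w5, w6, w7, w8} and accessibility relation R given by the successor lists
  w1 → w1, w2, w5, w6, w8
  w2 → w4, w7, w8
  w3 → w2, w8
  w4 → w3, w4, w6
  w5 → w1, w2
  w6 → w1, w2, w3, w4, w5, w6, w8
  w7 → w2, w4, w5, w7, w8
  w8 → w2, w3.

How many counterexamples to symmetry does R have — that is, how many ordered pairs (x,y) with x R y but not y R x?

Enumerating: (w1,w2), (w1,w8), (w2,w4), (w3,w2), (w4,w3), (w5,w2), (w6,w2), (w6,w3), (w6,w5), (w6,w8), (w7,w4), (w7,w5), (w7,w8).

13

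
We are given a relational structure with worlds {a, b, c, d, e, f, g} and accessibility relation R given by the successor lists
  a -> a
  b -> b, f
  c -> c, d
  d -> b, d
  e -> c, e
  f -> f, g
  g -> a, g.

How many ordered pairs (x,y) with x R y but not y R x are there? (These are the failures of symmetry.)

6

Enumerating: (b,f), (c,d), (d,b), (e,c), (f,g), (g,a).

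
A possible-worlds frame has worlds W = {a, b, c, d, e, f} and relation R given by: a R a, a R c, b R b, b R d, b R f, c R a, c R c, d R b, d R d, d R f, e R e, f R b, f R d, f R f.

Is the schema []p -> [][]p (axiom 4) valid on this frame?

By correspondence theory, 4 is valid on a frame iff R is transitive.
Transitive: yes — every two-step R-path is closed by a direct edge.

Yes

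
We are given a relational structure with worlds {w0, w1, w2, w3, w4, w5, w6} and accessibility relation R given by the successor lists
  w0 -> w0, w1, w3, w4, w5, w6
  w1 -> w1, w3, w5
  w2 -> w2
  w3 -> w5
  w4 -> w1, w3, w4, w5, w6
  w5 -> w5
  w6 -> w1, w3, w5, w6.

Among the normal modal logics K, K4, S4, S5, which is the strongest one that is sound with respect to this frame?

Transitive (axiom 4): yes — every two-step R-path is closed by a direct edge.
Reflexive (axiom T): no — w3 is not related to itself.
Euclidean (axiom 5): no — w0 R w1 and w0 R w4, but not w1 R w4.
So F validates K, K4; S4 would additionally require R to be reflexive. The strongest is K4.

K4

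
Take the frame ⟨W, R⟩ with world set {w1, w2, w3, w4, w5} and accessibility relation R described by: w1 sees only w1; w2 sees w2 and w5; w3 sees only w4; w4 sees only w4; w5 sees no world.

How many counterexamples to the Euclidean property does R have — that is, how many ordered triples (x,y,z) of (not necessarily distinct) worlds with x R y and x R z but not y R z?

Enumerating: (w2,w5,w2), (w2,w5,w5).

2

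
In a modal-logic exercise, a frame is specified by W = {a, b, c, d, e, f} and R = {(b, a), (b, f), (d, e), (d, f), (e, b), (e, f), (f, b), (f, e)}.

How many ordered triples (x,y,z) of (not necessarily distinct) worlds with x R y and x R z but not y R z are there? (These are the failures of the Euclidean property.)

Enumerating: (b,a,a), (b,a,f), (b,f,a), (b,f,f), (d,e,e), (d,f,f), (e,b,b), (e,f,f), (f,b,b), (f,b,e), (f,e,e).

11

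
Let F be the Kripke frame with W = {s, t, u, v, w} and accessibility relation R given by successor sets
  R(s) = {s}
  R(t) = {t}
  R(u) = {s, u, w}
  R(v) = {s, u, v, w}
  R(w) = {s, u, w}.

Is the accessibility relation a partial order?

No

Reflexive: yes — every world is R-related to itself.
Transitive: yes — every two-step R-path is closed by a direct edge.
Antisymmetric: no — u R w and w R u with u ≠ w.
So R is not a partial order.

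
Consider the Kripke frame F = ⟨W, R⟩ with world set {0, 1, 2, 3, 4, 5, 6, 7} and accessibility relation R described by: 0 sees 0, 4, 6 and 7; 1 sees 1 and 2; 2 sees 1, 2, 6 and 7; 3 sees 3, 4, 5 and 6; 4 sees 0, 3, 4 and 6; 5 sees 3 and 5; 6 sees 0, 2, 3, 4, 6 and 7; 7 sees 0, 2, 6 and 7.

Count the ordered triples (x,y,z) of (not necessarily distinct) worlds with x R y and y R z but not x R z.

26

Enumerating: (0,4,3), (0,6,2), (0,6,3), (0,7,2), (1,2,6), (1,2,7), (2,6,0), (2,6,3), (2,6,4), (2,7,0), (3,4,0), (3,6,0), … and 14 more.
Total: 26.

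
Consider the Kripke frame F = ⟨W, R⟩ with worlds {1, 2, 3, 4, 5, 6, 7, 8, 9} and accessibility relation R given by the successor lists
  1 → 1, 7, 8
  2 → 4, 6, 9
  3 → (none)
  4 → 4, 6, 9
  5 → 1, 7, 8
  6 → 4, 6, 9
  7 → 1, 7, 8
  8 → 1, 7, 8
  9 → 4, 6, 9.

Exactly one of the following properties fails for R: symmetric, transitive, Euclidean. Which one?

symmetric

Symmetric: no — 2 R 4 but not 4 R 2.
Transitive: yes — every two-step R-path is closed by a direct edge.
Euclidean: yes — any two successors of a common world are R-related.
Only symmetric fails.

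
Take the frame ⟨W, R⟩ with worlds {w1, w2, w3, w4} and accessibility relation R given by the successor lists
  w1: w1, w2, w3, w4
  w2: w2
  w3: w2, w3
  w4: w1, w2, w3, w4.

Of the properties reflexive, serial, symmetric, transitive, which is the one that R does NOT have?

Reflexive: yes — every world is R-related to itself.
Serial: yes — every world has a successor (e.g. w1 R w1).
Symmetric: no — w1 R w2 but not w2 R w1.
Transitive: yes — every two-step R-path is closed by a direct edge.
Only symmetric fails.

symmetric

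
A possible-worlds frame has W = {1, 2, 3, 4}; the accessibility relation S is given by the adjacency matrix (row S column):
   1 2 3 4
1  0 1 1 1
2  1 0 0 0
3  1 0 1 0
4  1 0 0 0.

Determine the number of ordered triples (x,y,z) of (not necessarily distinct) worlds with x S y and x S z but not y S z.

11

Enumerating: (1,2,2), (1,2,3), (1,2,4), (1,3,2), (1,3,4), (1,4,2), (1,4,3), (1,4,4), (2,1,1), (3,1,1), (4,1,1).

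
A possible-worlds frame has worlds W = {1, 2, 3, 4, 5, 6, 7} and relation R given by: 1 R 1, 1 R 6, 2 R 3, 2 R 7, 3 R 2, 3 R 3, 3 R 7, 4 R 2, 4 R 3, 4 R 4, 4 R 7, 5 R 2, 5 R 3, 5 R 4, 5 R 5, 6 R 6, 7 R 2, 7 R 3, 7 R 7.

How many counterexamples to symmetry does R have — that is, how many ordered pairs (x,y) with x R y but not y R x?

7

Enumerating: (1,6), (4,2), (4,3), (4,7), (5,2), (5,3), (5,4).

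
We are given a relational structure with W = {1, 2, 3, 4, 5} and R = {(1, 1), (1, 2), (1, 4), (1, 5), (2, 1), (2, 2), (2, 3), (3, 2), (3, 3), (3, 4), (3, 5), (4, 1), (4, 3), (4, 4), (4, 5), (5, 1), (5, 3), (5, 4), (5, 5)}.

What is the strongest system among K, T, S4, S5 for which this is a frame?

T

Reflexive (axiom T): yes — every world is R-related to itself.
Transitive (axiom 4): no — 1 R 2 and 2 R 3, but not 1 R 3.
Euclidean (axiom 5): no — 1 R 2 and 1 R 4, but not 2 R 4.
So F validates K, T; S4 would additionally require R to be transitive. The strongest is T.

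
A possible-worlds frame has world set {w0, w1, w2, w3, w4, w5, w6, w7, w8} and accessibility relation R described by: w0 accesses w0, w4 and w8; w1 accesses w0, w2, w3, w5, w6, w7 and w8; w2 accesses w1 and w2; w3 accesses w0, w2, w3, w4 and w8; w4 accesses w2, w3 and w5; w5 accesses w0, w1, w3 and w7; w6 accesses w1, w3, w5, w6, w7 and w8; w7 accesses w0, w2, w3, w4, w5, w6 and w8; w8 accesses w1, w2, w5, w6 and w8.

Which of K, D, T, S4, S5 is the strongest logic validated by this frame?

D

Serial (axiom D): yes — every world has a successor (e.g. w0 R w0).
Reflexive (axiom T): no — w1 is not related to itself.
Transitive (axiom 4): no — w0 R w4 and w4 R w2, but not w0 R w2.
Euclidean (axiom 5): no — w0 R w4 and w0 R w8, but not w4 R w8.
So F validates K, D; T would additionally require R to be reflexive. The strongest is D.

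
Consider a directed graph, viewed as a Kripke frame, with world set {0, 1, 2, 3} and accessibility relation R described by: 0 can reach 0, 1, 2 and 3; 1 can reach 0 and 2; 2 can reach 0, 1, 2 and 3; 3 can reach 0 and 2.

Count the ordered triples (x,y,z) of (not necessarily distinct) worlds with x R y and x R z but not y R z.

Enumerating: (0,1,1), (0,1,3), (0,3,1), (0,3,3), (2,1,1), (2,1,3), (2,3,1), (2,3,3).

8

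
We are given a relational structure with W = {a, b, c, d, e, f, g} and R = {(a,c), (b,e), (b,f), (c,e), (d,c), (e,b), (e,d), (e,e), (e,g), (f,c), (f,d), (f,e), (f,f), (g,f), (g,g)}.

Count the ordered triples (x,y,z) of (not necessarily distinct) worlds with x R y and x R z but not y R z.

22

Enumerating: (a,c,c), (b,e,f), (d,c,c), (e,b,b), (e,b,d), (e,b,g), (e,d,b), (e,d,d), (e,d,e), (e,d,g), (e,g,b), (e,g,d), … and 10 more.
Total: 22.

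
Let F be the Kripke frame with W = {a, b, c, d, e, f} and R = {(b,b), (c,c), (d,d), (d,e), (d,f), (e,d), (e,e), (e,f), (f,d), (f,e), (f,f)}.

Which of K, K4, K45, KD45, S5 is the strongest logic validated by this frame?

K45

Transitive (axiom 4): yes — every two-step R-path is closed by a direct edge.
Euclidean (axiom 5): yes — any two successors of a common world are R-related.
Serial (axiom D): no — a has no R-successor.
Reflexive (axiom T): no — a is not related to itself.
So F validates K, K4, K45; KD45 would additionally require R to be serial. The strongest is K45.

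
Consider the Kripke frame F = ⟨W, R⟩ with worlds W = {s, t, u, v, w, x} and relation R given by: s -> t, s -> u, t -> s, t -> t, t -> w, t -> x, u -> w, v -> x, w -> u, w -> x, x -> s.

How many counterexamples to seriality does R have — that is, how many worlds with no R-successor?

0

R is serial; there are no such worlds.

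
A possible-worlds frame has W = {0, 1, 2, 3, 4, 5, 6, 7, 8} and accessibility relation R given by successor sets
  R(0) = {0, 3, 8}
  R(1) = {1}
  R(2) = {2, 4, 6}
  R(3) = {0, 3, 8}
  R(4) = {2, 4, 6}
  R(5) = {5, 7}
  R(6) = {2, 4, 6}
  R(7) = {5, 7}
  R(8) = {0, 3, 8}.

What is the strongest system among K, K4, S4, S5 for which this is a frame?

Transitive (axiom 4): yes — every two-step R-path is closed by a direct edge.
Reflexive (axiom T): yes — every world is R-related to itself.
Euclidean (axiom 5): yes — any two successors of a common world are R-related.
So F validates K, K4, S4, S5. The strongest is S5.

S5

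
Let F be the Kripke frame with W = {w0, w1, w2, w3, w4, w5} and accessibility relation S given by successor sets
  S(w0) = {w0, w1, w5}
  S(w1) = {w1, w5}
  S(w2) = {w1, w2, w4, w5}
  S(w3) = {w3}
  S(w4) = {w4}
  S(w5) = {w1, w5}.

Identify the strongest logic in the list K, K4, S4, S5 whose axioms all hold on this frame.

S4

Transitive (axiom 4): yes — every two-step S-path is closed by a direct edge.
Reflexive (axiom T): yes — every world is S-related to itself.
Euclidean (axiom 5): no — w2 S w1 and w2 S w4, but not w1 S w4.
So F validates K, K4, S4; S5 would additionally require S to be Euclidean. The strongest is S4.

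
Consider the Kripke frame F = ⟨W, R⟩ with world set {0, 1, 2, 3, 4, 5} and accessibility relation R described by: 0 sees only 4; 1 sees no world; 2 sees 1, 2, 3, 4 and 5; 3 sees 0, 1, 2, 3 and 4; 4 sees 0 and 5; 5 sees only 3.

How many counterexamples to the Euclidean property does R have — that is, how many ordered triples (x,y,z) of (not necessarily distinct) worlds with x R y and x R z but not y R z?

Enumerating: (0,4,4), (2,1,1), (2,1,2), (2,1,3), (2,1,4), (2,1,5), (2,3,5), (2,4,1), (2,4,2), (2,4,3), (2,4,4), (2,5,1), … and 21 more.
Total: 33.

33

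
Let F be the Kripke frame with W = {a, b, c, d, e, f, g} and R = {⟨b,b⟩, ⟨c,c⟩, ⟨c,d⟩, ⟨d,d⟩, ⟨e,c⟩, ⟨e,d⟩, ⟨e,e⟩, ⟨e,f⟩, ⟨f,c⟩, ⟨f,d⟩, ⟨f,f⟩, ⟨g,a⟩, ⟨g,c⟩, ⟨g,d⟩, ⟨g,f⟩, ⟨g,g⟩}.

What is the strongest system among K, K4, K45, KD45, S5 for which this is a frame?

K4

Transitive (axiom 4): yes — every two-step R-path is closed by a direct edge.
Euclidean (axiom 5): no — e R c and e R f, but not c R f.
Serial (axiom D): no — a has no R-successor.
Reflexive (axiom T): no — a is not related to itself.
So F validates K, K4; K45 would additionally require R to be Euclidean. The strongest is K4.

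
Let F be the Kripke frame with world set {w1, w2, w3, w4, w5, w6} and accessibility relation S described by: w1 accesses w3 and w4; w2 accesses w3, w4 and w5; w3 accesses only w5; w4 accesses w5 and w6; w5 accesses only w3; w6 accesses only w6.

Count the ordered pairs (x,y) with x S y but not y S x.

7

Enumerating: (w1,w3), (w1,w4), (w2,w3), (w2,w4), (w2,w5), (w4,w5), (w4,w6).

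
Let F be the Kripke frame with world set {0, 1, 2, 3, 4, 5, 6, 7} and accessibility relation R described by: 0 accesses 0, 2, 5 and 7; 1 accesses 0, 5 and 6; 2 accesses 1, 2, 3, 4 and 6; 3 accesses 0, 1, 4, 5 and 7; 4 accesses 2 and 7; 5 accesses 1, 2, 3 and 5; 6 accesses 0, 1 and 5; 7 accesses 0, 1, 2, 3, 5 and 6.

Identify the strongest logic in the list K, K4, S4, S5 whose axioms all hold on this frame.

Transitive (axiom 4): no — 0 R 2 and 2 R 1, but not 0 R 1.
Reflexive (axiom T): no — 1 is not related to itself.
Euclidean (axiom 5): no — 0 R 2 and 0 R 5, but not 2 R 5.
So F validates K; K4 would additionally require R to be transitive. The strongest is K.

K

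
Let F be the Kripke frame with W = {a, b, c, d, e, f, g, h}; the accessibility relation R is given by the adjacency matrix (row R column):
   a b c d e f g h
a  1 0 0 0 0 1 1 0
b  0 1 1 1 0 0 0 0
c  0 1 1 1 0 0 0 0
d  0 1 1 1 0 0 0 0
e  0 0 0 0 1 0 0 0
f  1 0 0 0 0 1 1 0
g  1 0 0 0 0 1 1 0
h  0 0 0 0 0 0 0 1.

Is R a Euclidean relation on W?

Yes

Euclidean: yes — any two successors of a common world are R-related.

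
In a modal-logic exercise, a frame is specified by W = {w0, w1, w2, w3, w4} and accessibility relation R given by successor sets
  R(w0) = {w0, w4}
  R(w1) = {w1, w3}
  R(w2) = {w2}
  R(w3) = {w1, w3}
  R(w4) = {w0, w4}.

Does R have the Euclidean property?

Euclidean: yes — any two successors of a common world are R-related.

Yes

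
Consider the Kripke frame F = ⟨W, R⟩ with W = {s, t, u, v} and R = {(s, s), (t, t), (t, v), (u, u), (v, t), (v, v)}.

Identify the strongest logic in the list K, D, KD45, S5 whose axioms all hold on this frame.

S5

Serial (axiom D): yes — every world has a successor (e.g. s R s).
Euclidean (axiom 5): yes — any two successors of a common world are R-related.
Transitive (axiom 4): yes — every two-step R-path is closed by a direct edge.
Reflexive (axiom T): yes — every world is R-related to itself.
So F validates K, D, KD45, S5. The strongest is S5.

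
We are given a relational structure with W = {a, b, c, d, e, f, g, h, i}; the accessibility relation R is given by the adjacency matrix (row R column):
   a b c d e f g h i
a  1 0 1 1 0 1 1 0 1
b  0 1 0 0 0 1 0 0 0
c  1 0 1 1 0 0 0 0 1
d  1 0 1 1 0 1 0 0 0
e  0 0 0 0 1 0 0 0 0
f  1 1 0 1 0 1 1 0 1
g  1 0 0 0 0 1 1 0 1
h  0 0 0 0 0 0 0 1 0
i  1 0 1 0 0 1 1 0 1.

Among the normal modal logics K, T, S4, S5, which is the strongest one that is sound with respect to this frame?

Reflexive (axiom T): yes — every world is R-related to itself.
Transitive (axiom 4): no — a R f and f R b, but not a R b.
Euclidean (axiom 5): no — a R c and a R f, but not c R f.
So F validates K, T; S4 would additionally require R to be transitive. The strongest is T.

T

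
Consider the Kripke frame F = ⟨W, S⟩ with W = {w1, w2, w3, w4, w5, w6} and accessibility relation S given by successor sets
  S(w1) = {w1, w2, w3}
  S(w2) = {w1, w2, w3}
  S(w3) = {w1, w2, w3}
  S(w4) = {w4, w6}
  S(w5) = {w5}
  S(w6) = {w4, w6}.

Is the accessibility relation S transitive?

Yes

Transitive: yes — every two-step S-path is closed by a direct edge.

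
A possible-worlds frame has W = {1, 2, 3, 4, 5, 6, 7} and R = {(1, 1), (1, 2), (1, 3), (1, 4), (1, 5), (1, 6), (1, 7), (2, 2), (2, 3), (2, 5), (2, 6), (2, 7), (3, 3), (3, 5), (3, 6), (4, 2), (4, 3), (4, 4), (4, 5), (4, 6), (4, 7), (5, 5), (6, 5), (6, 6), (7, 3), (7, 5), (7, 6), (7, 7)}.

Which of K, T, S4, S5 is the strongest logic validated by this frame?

S4

Reflexive (axiom T): yes — every world is R-related to itself.
Transitive (axiom 4): yes — every two-step R-path is closed by a direct edge.
Euclidean (axiom 5): no — 1 R 2 and 1 R 4, but not 2 R 4.
So F validates K, T, S4; S5 would additionally require R to be Euclidean. The strongest is S4.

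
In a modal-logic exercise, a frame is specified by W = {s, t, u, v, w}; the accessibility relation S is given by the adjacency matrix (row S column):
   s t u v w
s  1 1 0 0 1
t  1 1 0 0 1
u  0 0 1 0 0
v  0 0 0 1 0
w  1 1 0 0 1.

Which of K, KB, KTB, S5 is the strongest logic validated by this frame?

S5

Symmetric (axiom B): yes — every pair in S has its reverse in S.
Reflexive (axiom T): yes — every world is S-related to itself.
Euclidean (axiom 5): yes — any two successors of a common world are S-related.
So F validates K, KB, KTB, S5. The strongest is S5.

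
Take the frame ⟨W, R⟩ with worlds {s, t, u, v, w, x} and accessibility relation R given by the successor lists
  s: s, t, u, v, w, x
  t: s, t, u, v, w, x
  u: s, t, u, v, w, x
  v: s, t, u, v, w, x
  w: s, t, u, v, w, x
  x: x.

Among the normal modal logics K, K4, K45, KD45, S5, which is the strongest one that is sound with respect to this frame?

K4

Transitive (axiom 4): yes — every two-step R-path is closed by a direct edge.
Euclidean (axiom 5): no — s R x and s R t, but not x R t.
Serial (axiom D): yes — every world has a successor (e.g. s R s).
Reflexive (axiom T): yes — every world is R-related to itself.
So F validates K, K4; K45 would additionally require R to be Euclidean. The strongest is K4.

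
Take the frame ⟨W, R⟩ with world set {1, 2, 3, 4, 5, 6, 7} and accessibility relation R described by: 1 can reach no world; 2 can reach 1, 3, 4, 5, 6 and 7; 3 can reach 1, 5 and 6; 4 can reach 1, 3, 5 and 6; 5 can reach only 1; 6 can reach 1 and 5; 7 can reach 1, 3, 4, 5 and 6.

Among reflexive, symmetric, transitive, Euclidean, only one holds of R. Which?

transitive

Reflexive: no — 1 is not related to itself.
Symmetric: no — 2 R 1 but not 1 R 2.
Transitive: yes — every two-step R-path is closed by a direct edge.
Euclidean: no — 2 R 1 and 2 R 3, but not 1 R 3.
Only transitive holds.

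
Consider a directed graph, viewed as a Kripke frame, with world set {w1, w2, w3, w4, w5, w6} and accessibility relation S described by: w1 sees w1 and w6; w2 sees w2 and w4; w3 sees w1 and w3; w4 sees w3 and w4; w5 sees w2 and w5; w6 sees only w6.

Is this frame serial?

Yes

Serial: yes — every world has a successor (e.g. w1 S w1).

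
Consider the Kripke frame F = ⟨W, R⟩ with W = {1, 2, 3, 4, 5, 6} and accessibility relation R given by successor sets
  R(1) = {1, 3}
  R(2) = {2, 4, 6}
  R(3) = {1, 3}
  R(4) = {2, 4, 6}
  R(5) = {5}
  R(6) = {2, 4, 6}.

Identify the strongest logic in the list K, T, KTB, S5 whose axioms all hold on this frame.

S5

Reflexive (axiom T): yes — every world is R-related to itself.
Symmetric (axiom B): yes — every pair in R has its reverse in R.
Euclidean (axiom 5): yes — any two successors of a common world are R-related.
So F validates K, T, KTB, S5. The strongest is S5.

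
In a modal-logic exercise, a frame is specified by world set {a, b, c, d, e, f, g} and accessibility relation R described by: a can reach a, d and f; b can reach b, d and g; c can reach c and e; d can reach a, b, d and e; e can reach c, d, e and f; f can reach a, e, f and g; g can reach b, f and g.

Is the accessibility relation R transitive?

No

Transitive: no — a R d and d R b, but not a R b.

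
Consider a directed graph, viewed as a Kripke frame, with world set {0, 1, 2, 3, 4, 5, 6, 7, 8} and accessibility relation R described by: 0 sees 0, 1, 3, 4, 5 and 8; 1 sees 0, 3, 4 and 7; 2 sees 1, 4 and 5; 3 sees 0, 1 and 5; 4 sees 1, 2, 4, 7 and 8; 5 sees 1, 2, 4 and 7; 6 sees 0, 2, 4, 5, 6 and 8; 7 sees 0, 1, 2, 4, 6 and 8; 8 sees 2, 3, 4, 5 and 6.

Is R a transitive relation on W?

Transitive: no — 0 R 1 and 1 R 7, but not 0 R 7.

No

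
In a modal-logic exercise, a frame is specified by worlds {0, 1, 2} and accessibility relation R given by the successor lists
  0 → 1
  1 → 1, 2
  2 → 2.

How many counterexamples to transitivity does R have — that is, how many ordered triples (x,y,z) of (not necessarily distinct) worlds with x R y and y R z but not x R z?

1

Enumerating: (0,1,2).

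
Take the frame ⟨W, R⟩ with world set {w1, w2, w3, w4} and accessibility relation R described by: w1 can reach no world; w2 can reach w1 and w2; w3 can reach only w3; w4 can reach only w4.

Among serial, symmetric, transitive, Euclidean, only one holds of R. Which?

transitive

Serial: no — w1 has no R-successor.
Symmetric: no — w2 R w1 but not w1 R w2.
Transitive: yes — every two-step R-path is closed by a direct edge.
Euclidean: no — w2 R w1 and w2 R w1, but not w1 R w1.
Only transitive holds.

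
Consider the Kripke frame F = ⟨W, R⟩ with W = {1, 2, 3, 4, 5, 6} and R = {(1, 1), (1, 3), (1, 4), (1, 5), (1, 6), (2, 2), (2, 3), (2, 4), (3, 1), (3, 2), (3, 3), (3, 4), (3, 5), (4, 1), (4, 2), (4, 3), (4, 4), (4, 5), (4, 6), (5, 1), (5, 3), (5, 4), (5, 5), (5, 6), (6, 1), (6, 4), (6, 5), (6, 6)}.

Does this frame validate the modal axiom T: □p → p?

Yes

By correspondence theory, T is valid on a frame iff R is reflexive.
Reflexive: yes — every world is R-related to itself.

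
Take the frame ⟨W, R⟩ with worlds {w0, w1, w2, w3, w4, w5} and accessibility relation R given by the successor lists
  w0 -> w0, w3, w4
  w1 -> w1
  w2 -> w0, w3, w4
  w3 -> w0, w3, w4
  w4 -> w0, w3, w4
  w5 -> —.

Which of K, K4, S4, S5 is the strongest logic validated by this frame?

K4

Transitive (axiom 4): yes — every two-step R-path is closed by a direct edge.
Reflexive (axiom T): no — w2 is not related to itself.
Euclidean (axiom 5): yes — any two successors of a common world are R-related.
So F validates K, K4; S4 would additionally require R to be reflexive. The strongest is K4.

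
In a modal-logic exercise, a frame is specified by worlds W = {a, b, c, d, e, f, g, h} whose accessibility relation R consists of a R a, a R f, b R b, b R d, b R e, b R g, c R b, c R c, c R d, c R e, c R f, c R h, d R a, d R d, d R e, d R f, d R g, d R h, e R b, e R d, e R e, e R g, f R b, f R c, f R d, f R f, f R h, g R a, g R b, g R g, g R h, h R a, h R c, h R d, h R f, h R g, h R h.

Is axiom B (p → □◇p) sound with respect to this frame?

Axiom B corresponds to the accessibility relation being symmetric.
Symmetric: no — a R f but not f R a.

No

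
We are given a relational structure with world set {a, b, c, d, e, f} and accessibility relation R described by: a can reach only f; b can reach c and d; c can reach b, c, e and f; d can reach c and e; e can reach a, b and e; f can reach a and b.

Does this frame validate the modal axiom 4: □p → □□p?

By correspondence theory, 4 is valid on a frame iff R is transitive.
Transitive: no — a R f and f R b, but not a R b.

No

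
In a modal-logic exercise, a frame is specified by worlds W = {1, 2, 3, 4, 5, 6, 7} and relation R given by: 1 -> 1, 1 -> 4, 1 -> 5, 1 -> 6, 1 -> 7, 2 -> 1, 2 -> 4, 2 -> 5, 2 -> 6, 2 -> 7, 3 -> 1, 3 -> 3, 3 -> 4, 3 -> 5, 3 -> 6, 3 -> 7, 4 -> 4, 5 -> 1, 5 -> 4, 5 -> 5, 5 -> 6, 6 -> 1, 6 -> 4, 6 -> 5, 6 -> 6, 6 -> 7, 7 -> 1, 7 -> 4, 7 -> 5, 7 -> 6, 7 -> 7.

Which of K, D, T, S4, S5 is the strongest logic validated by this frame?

Serial (axiom D): yes — every world has a successor (e.g. 1 R 1).
Reflexive (axiom T): no — 2 is not related to itself.
Transitive (axiom 4): no — 5 R 1 and 1 R 7, but not 5 R 7.
Euclidean (axiom 5): no — 1 R 4 and 1 R 5, but not 4 R 5.
So F validates K, D; T would additionally require R to be reflexive. The strongest is D.

D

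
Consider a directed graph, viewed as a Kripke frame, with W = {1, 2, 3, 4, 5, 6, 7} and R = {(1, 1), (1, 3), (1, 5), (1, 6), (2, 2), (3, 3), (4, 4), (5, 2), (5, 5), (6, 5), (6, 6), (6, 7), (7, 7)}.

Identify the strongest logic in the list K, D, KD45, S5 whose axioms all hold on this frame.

Serial (axiom D): yes — every world has a successor (e.g. 1 R 1).
Euclidean (axiom 5): no — 1 R 3 and 1 R 5, but not 3 R 5.
Transitive (axiom 4): no — 1 R 5 and 5 R 2, but not 1 R 2.
Reflexive (axiom T): yes — every world is R-related to itself.
So F validates K, D; KD45 would additionally require R to be Euclidean and transitive. The strongest is D.

D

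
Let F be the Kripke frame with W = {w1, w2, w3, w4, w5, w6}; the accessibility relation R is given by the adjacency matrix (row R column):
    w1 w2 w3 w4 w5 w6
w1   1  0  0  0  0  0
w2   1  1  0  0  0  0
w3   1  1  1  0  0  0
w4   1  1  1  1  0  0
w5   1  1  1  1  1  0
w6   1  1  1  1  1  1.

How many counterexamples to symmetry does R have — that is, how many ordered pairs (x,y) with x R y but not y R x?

15

Enumerating: (w2,w1), (w3,w1), (w3,w2), (w4,w1), (w4,w2), (w4,w3), (w5,w1), (w5,w2), (w5,w3), (w5,w4), (w6,w1), (w6,w2), (w6,w3), (w6,w4), (w6,w5).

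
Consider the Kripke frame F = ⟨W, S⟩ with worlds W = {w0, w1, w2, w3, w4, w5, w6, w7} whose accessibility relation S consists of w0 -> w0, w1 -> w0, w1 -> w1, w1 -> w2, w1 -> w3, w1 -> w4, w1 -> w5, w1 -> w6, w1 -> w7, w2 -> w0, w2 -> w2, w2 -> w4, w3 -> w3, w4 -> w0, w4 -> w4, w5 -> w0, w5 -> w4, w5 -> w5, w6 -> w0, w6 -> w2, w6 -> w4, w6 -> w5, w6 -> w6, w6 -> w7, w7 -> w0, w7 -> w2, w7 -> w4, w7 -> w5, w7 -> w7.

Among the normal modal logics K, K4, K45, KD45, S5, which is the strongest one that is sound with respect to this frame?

K4

Transitive (axiom 4): yes — every two-step S-path is closed by a direct edge.
Euclidean (axiom 5): no — w1 S w0 and w1 S w2, but not w0 S w2.
Serial (axiom D): yes — every world has a successor (e.g. w0 S w0).
Reflexive (axiom T): yes — every world is S-related to itself.
So F validates K, K4; K45 would additionally require S to be Euclidean. The strongest is K4.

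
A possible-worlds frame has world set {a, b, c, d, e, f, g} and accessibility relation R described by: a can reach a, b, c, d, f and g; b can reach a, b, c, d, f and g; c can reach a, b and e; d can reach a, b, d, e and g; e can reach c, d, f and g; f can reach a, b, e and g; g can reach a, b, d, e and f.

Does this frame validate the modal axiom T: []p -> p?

No

Axiom T corresponds to the accessibility relation being reflexive.
Reflexive: no — c is not related to itself.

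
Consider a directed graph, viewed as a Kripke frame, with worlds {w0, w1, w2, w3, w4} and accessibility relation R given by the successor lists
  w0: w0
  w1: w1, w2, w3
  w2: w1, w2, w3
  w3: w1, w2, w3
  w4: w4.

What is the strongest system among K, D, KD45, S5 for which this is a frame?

S5

Serial (axiom D): yes — every world has a successor (e.g. w0 R w0).
Euclidean (axiom 5): yes — any two successors of a common world are R-related.
Transitive (axiom 4): yes — every two-step R-path is closed by a direct edge.
Reflexive (axiom T): yes — every world is R-related to itself.
So F validates K, D, KD45, S5. The strongest is S5.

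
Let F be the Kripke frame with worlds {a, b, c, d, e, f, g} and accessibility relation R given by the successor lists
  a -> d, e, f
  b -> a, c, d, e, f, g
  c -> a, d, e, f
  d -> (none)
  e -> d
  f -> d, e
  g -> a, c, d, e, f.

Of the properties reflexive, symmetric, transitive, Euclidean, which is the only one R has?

Reflexive: no — a is not related to itself.
Symmetric: no — a R d but not d R a.
Transitive: yes — every two-step R-path is closed by a direct edge.
Euclidean: no — a R d and a R e, but not d R e.
Only transitive holds.

transitive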